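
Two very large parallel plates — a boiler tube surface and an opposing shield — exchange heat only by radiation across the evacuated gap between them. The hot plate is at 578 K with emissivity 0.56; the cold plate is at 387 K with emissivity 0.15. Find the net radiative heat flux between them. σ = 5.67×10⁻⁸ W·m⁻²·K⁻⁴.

q ≈ 679 W/m²

For two infinite grey parallel plates, q = σ(T₁⁴ − T₂⁴)/(1/ε₁ + 1/ε₂ − 1).
T₁⁴ − T₂⁴ = 1.116×10¹¹ − 2.243×10¹⁰ = 8.918×10¹⁰ K⁴.
1/ε₁ + 1/ε₂ − 1 = 1.786 + 6.667 − 1 = 7.452.
q = 5.67×10⁻⁸ × 8.918×10¹⁰ / 7.452.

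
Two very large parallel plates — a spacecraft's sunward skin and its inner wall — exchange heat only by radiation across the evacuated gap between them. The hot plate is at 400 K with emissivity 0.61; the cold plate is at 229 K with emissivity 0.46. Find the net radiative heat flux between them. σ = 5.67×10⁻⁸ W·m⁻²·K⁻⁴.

For two infinite grey parallel plates, q = σ(T₁⁴ − T₂⁴)/(1/ε₁ + 1/ε₂ − 1).
T₁⁴ − T₂⁴ = 2.560×10¹⁰ − 2.750×10⁹ = 2.285×10¹⁰ K⁴.
1/ε₁ + 1/ε₂ − 1 = 1.639 + 2.174 − 1 = 2.813.
q = 5.67×10⁻⁸ × 2.285×10¹⁰ / 2.813.

q ≈ 461 W/m²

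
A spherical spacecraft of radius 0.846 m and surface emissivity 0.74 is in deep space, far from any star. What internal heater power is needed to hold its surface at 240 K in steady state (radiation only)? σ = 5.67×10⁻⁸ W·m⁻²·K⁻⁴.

P = εσ·4πr²·T⁴.
4πr² = 8.994 m²; T⁴ = 3.318×10⁹ K⁴.
P = 0.74·5.67×10⁻⁸·8.994·3.318×10⁹.

P ≈ 1250 W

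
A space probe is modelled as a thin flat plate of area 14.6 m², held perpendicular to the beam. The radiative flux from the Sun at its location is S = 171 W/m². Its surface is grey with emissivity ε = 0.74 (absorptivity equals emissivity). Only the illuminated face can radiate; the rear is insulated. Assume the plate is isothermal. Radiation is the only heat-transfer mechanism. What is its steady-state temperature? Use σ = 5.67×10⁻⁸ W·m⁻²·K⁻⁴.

At equilibrium, absorbed power = emitted power.
Absorbing cross-section = A = 14.60 m²; emitting surface = A = 14.60 m² (ratio 1).
εS·A_cross = εσ·A_surf·T⁴  ⇒  T⁴ = S/(1σ)   (ε cancels).
T⁴ = 171/(1·5.67×10⁻⁸) = 3.016×10⁹ K⁴.
T = (3.016×10⁹)^(1/4).

T ≈ 234 K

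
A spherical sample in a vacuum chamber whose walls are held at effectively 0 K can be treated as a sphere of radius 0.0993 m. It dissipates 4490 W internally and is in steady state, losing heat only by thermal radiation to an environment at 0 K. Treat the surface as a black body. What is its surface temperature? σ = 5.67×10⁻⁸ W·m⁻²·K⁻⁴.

T ≈ 894 K

Steady state: internal power = radiated power, P = εσA T⁴.
Radiating area A = 4πr² = 0.1239 m².
T⁴ = P/(εσA) = 4490/(1.0·5.67×10⁻⁸·0.1239) = 6.391×10¹¹ K⁴.
T = (6.391×10¹¹)^(1/4).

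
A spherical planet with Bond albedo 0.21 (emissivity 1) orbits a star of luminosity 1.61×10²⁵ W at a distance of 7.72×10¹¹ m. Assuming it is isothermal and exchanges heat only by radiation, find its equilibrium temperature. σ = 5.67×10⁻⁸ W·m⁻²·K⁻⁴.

First find the stellar flux at distance d: S = L/(4πd²) = 1.61×10²⁵/(4π·(7.72×10¹¹)²) = 2.150 W/m².
For an isothermal sphere, absorbed (1−a)S·πr² = emitted σ·4πr²·T⁴, so T⁴ = (1−a)S/(4σ).
T⁴ = 0.790·2.150/(4·5.67×10⁻⁸) = 7.488×10⁶ K⁴.

T ≈ 52.3 K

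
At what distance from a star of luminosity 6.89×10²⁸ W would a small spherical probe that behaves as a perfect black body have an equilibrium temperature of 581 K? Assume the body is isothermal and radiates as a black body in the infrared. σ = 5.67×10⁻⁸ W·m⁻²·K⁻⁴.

d ≈ 4.61×10¹¹ m

For an isothermal black-emitting sphere, (1−a)S·πr² = σ·4πr²·T⁴ ⇒ S = 4σT⁴/(1−a).
S = 4·5.67×10⁻⁸·(581)⁴/1.00 = 25840 W/m².
Flux falls as S = L/(4πd²), so d = √(L/(4πS)) = √(6.89×10²⁸/(4π·25840)).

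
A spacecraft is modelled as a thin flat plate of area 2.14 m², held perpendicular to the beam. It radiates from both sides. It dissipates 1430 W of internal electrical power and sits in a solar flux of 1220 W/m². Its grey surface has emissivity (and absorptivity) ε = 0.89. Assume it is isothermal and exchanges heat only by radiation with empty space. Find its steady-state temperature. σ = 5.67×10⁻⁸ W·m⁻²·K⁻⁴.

T ≈ 363 K

At steady state, absorbed solar power + internal power = radiated power.
Absorbed: α·S·A_cross = 0.89·1220·2.140 = 2324 W (cross-section A).
Total input = 2324 + 1430 = 3754 W.
Radiated: εσ·A_surf·T⁴ with A_surf = 2A = 4.280 m².
T⁴ = 3754/(0.89·5.67×10⁻⁸·4.280) = 1.738×10¹⁰ K⁴.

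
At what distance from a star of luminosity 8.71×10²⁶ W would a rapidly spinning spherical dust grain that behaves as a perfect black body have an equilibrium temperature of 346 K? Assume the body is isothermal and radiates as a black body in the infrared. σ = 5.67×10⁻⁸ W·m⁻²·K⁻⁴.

For an isothermal black-emitting sphere, (1−a)S·πr² = σ·4πr²·T⁴ ⇒ S = 4σT⁴/(1−a).
S = 4·5.67×10⁻⁸·(346)⁴/1.00 = 3250 W/m².
Flux falls as S = L/(4πd²), so d = √(L/(4πS)) = √(8.71×10²⁶/(4π·3250)).

d ≈ 1.46×10¹¹ m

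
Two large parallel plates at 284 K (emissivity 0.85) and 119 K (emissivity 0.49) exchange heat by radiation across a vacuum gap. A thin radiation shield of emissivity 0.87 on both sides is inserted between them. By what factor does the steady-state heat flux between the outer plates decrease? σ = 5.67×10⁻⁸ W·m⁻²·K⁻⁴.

factor ≈ 1.59

Without shield: q₀ = σΔ(T⁴)/(1/ε₁+1/ε₂−1) with denominator 2.217.
With shield the two gaps are in series; the resistances add: (1/ε₁+1/ε_s−1)+(1/ε_s+1/ε₂−1) = 1.326+2.190 = 3.516.
Heat-flux ratio q₀/q = 3.516/2.217.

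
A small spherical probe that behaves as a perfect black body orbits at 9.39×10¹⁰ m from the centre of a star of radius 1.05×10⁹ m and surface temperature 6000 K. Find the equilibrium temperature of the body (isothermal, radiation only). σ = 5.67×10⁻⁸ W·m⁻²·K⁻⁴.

The star's surface emits σT_*⁴; at distance d the flux is S = σT_*⁴(R_*/d)².
S = 5.67×10⁻⁸·(6000)⁴·(1.05×10⁹/9.39×10¹⁰)² = 9188 W/m².
For an isothermal sphere T⁴ = (1−a)S/(4σ) = 4.051×10¹⁰ K⁴.

T ≈ 449 K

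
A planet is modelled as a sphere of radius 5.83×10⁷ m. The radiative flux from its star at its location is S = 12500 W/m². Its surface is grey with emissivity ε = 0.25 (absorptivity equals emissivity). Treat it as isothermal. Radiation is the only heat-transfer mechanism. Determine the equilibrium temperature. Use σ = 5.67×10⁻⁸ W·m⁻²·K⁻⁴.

At equilibrium, absorbed power = emitted power.
Absorbing cross-section = πr² = 1.068×10¹⁶ m²; emitting surface = 4πr² = 4.271×10¹⁶ m² (ratio 4).
εS·A_cross = εσ·A_surf·T⁴  ⇒  T⁴ = S/(4σ)   (ε cancels).
T⁴ = 12500/(4·5.67×10⁻⁸) = 5.511×10¹⁰ K⁴.
T = (5.511×10¹⁰)^(1/4).

T ≈ 485 K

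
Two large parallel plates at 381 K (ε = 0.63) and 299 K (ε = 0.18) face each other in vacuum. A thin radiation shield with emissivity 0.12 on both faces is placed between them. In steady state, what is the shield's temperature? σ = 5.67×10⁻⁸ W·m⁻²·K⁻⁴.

In steady state the net flux on the hot side equals that on the cold side.
σ(T₁⁴−T_s⁴)/D₁ = σ(T_s⁴−T₂⁴)/D₂, with D₁ = 1/ε₁+1/ε_s−1 = 8.921, D₂ = 1/ε_s+1/ε₂−1 = 12.89.
Solve for T_s⁴: T_s⁴ = (D₂·T₁⁴ + D₁·T₂⁴)/(D₁+D₂) = 1.572×10¹⁰ K⁴.

T_s ≈ 354 K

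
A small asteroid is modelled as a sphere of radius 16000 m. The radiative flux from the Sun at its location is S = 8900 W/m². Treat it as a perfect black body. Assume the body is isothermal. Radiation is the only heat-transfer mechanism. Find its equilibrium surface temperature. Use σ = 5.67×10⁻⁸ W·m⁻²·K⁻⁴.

T ≈ 445 K

At equilibrium, absorbed power = emitted power.
Absorbing cross-section = πr² = 8.042×10⁸ m²; emitting surface = 4πr² = 3.217×10⁹ m² (ratio 4).
S·A_cross = εσ·A_surf·T⁴  ⇒  T⁴ = S/(4σ).
T⁴ = 1.00·8900/(4·5.67×10⁻⁸) = 3.924×10¹⁰ K⁴.
T = (3.924×10¹⁰)^(1/4).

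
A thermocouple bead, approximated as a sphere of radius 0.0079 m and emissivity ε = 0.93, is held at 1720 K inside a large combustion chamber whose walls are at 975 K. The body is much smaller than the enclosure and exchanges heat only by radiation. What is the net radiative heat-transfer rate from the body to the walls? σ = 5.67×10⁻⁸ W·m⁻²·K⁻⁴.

For a small grey body in a large enclosure: P_net = εσA(T_body⁴ − T_wall⁴).
A = 4πr² = 7.843×10⁻⁴ m²; T_body⁴ − T_wall⁴ = 8.752×10¹² − 9.037×10¹¹ = 7.848×10¹² K⁴.
|P_net| = 0.93·5.67×10⁻⁸·7.843×10⁻⁴·7.848×10¹².

P_net ≈ 325 W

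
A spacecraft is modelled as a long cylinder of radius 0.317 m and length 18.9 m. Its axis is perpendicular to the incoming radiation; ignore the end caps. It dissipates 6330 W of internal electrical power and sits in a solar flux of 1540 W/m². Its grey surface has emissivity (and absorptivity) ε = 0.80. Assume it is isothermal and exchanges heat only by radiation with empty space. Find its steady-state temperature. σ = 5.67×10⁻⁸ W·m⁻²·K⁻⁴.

At steady state, absorbed solar power + internal power = radiated power.
Absorbed: α·S·A_cross = 0.80·1540·11.98 = 14760 W (cross-section 2rL).
Total input = 14760 + 6330 = 21090 W.
Radiated: εσ·A_surf·T⁴ with A_surf = 2πrL = 37.64 m².
T⁴ = 21090/(0.80·5.67×10⁻⁸·37.64) = 1.235×10¹⁰ K⁴.

T ≈ 333 K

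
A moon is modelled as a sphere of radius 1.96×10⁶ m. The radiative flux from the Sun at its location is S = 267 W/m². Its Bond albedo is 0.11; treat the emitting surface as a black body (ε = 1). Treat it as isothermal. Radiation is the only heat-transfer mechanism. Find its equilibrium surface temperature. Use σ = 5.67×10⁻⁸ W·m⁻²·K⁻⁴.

T ≈ 180 K

At equilibrium, absorbed power = emitted power.
Absorbing cross-section = πr² = 1.207×10¹³ m²; emitting surface = 4πr² = 4.827×10¹³ m² (ratio 4).
(1−a)S·A_cross = εσ·A_surf·T⁴  ⇒  T⁴ = (1−a)S/(4σ).
T⁴ = 0.890·267/(4·5.67×10⁻⁸) = 1.048×10⁹ K⁴.
T = (1.048×10⁹)^(1/4).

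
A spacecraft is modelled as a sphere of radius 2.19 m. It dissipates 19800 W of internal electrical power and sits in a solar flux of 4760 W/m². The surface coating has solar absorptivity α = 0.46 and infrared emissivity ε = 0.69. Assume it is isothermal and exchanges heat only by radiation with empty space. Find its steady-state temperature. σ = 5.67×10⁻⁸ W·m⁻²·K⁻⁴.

At steady state, absorbed solar power + internal power = radiated power.
Absorbed: α·S·A_cross = 0.46·4760·15.07 = 32990 W (cross-section πr²).
Total input = 32990 + 19800 = 52790 W.
Radiated: εσ·A_surf·T⁴ with A_surf = 4πr² = 60.27 m².
T⁴ = 52790/(0.69·5.67×10⁻⁸·60.27) = 2.239×10¹⁰ K⁴.

T ≈ 387 K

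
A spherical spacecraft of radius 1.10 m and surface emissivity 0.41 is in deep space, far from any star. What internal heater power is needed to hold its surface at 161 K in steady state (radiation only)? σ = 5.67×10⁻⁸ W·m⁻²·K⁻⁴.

P = εσ·4πr²·T⁴.
4πr² = 15.21 m²; T⁴ = 6.719×10⁸ K⁴.
P = 0.41·5.67×10⁻⁸·15.21·6.719×10⁸.

P ≈ 238 W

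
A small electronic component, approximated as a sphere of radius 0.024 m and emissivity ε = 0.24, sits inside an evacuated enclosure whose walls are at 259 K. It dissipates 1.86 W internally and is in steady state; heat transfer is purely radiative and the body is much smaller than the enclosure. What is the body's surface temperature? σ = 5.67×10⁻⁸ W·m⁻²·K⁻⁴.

T ≈ 391 K

For a small grey body in a large enclosure, net radiated power = εσA(T⁴ − T_w⁴).
Steady state: P = εσA(T⁴ − T_w⁴) with A = 4πr² = 0.007238 m².
T⁴ = P/(εσA) + T_w⁴ = 1.86/(0.24·5.67×10⁻⁸·0.007238) + (259)⁴
    = 1.888×10¹⁰ + 4.500×10⁹ = 2.338×10¹⁰ K⁴.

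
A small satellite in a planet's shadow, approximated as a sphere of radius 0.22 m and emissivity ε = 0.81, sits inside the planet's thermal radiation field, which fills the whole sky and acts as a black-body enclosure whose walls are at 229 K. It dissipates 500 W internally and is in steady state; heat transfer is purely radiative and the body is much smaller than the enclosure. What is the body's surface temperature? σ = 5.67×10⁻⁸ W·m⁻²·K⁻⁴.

For a small grey body in a large enclosure, net radiated power = εσA(T⁴ − T_w⁴).
Steady state: P = εσA(T⁴ − T_w⁴) with A = 4πr² = 0.6082 m².
T⁴ = P/(εσA) + T_w⁴ = 500/(0.81·5.67×10⁻⁸·0.6082) + (229)⁴
    = 1.790×10¹⁰ + 2.750×10⁹ = 2.065×10¹⁰ K⁴.

T ≈ 379 K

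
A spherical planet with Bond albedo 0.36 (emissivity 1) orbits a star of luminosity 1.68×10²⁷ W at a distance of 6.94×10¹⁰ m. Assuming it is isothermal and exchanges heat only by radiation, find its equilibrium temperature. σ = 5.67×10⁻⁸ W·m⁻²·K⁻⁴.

T ≈ 529 K

First find the stellar flux at distance d: S = L/(4πd²) = 1.68×10²⁷/(4π·(6.94×10¹⁰)²) = 27760 W/m².
For an isothermal sphere, absorbed (1−a)S·πr² = emitted σ·4πr²·T⁴, so T⁴ = (1−a)S/(4σ).
T⁴ = 0.640·27760/(4·5.67×10⁻⁸) = 7.833×10¹⁰ K⁴.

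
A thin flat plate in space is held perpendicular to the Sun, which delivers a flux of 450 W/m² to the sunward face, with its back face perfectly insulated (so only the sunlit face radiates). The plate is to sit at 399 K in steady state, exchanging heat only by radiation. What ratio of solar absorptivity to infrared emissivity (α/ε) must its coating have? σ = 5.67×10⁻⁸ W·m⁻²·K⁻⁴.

Balance: αS·A = εσ·1A·T⁴ ⇒ α/ε = σT⁴/S.
α/ε = 5.67×10⁻⁸·(399)⁴/450 = 5.67×10⁻⁸·2.534×10¹⁰/450.

α/ε ≈ 3.19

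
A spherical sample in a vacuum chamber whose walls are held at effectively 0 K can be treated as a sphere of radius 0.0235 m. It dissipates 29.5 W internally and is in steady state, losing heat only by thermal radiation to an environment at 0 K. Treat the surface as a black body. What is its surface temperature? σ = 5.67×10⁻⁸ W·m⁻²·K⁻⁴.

T ≈ 523 K

Steady state: internal power = radiated power, P = εσA T⁴.
Radiating area A = 4πr² = 0.006940 m².
T⁴ = P/(εσA) = 29.5/(1.0·5.67×10⁻⁸·0.006940) = 7.497×10¹⁰ K⁴.
T = (7.497×10¹⁰)^(1/4).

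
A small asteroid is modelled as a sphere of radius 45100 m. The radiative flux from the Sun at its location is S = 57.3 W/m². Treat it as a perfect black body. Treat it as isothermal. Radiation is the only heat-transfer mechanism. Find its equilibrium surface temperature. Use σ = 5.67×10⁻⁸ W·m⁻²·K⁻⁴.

T ≈ 126 K

At equilibrium, absorbed power = emitted power.
Absorbing cross-section = πr² = 6.390×10⁹ m²; emitting surface = 4πr² = 2.556×10¹⁰ m² (ratio 4).
S·A_cross = εσ·A_surf·T⁴  ⇒  T⁴ = S/(4σ).
T⁴ = 1.00·57.3/(4·5.67×10⁻⁸) = 2.526×10⁸ K⁴.
T = (2.526×10⁸)^(1/4).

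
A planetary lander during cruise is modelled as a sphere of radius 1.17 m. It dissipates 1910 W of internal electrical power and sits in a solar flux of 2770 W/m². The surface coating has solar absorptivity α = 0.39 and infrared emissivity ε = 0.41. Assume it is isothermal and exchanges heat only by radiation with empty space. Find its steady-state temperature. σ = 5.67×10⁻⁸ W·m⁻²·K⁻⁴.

T ≈ 358 K

At steady state, absorbed solar power + internal power = radiated power.
Absorbed: α·S·A_cross = 0.39·2770·4.301 = 4646 W (cross-section πr²).
Total input = 4646 + 1910 = 6556 W.
Radiated: εσ·A_surf·T⁴ with A_surf = 4πr² = 17.20 m².
T⁴ = 6556/(0.41·5.67×10⁻⁸·17.20) = 1.639×10¹⁰ K⁴.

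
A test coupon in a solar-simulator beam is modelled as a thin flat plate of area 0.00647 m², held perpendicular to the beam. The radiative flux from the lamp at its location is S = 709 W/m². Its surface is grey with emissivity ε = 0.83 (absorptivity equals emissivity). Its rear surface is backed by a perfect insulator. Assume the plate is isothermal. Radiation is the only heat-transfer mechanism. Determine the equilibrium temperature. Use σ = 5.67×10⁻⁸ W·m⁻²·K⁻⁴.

At equilibrium, absorbed power = emitted power.
Absorbing cross-section = A = 0.006470 m²; emitting surface = A = 0.006470 m² (ratio 1).
εS·A_cross = εσ·A_surf·T⁴  ⇒  T⁴ = S/(1σ)   (ε cancels).
T⁴ = 709/(1·5.67×10⁻⁸) = 1.250×10¹⁰ K⁴.
T = (1.250×10¹⁰)^(1/4).

T ≈ 334 K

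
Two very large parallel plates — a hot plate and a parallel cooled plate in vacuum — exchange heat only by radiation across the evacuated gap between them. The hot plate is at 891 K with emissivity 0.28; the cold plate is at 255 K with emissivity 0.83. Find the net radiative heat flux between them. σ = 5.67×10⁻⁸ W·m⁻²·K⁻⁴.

q ≈ 9400 W/m²

For two infinite grey parallel plates, q = σ(T₁⁴ − T₂⁴)/(1/ε₁ + 1/ε₂ − 1).
T₁⁴ − T₂⁴ = 6.302×10¹¹ − 4.228×10⁹ = 6.260×10¹¹ K⁴.
1/ε₁ + 1/ε₂ − 1 = 3.571 + 1.205 − 1 = 3.776.
q = 5.67×10⁻⁸ × 6.260×10¹¹ / 3.776.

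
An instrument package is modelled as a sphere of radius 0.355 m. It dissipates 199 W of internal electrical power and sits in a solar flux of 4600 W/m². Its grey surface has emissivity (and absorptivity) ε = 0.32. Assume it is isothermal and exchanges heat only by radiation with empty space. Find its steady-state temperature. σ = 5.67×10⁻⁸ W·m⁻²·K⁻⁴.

T ≈ 406 K

At steady state, absorbed solar power + internal power = radiated power.
Absorbed: α·S·A_cross = 0.32·4600·0.3959 = 582.8 W (cross-section πr²).
Total input = 582.8 + 199 = 781.8 W.
Radiated: εσ·A_surf·T⁴ with A_surf = 4πr² = 1.584 m².
T⁴ = 781.8/(0.32·5.67×10⁻⁸·1.584) = 2.721×10¹⁰ K⁴.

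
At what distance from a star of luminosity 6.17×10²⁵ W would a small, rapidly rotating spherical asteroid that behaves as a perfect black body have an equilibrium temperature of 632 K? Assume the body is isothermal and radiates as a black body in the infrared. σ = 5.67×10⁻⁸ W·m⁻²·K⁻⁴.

For an isothermal black-emitting sphere, (1−a)S·πr² = σ·4πr²·T⁴ ⇒ S = 4σT⁴/(1−a).
S = 4·5.67×10⁻⁸·(632)⁴/1.00 = 36180 W/m².
Flux falls as S = L/(4πd²), so d = √(L/(4πS)) = √(6.17×10²⁵/(4π·36180)).

d ≈ 1.16×10¹⁰ m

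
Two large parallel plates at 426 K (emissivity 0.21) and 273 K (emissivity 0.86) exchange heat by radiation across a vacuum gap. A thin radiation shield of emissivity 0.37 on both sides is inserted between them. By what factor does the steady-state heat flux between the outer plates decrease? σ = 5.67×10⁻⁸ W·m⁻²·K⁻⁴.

Without shield: q₀ = σΔ(T⁴)/(1/ε₁+1/ε₂−1) with denominator 4.925.
With shield the two gaps are in series; the resistances add: (1/ε₁+1/ε_s−1)+(1/ε_s+1/ε₂−1) = 6.465+2.865 = 9.330.
Heat-flux ratio q₀/q = 9.330/4.925.

factor ≈ 1.89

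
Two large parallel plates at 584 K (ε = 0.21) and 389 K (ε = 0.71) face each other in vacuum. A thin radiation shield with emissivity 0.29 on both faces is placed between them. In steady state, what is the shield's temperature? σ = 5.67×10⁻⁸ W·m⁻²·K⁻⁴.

T_s ≈ 485 K

In steady state the net flux on the hot side equals that on the cold side.
σ(T₁⁴−T_s⁴)/D₁ = σ(T_s⁴−T₂⁴)/D₂, with D₁ = 1/ε₁+1/ε_s−1 = 7.210, D₂ = 1/ε_s+1/ε₂−1 = 3.857.
Solve for T_s⁴: T_s⁴ = (D₂·T₁⁴ + D₁·T₂⁴)/(D₁+D₂) = 5.545×10¹⁰ K⁴.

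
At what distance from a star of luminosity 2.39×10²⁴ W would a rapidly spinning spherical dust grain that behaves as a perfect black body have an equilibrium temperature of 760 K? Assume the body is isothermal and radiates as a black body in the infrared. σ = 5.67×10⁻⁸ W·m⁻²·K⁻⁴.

d ≈ 1.59×10⁹ m

For an isothermal black-emitting sphere, (1−a)S·πr² = σ·4πr²·T⁴ ⇒ S = 4σT⁴/(1−a).
S = 4·5.67×10⁻⁸·(760)⁴/1.00 = 75670 W/m².
Flux falls as S = L/(4πd²), so d = √(L/(4πS)) = √(2.39×10²⁴/(4π·75670)).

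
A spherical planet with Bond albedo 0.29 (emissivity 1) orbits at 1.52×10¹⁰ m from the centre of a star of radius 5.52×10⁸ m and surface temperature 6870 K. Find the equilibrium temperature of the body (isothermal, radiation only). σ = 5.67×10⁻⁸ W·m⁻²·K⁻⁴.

The star's surface emits σT_*⁴; at distance d the flux is S = σT_*⁴(R_*/d)².
S = 5.67×10⁻⁸·(6870)⁴·(5.52×10⁸/1.52×10¹⁰)² = 1.666×10⁵ W/m².
For an isothermal sphere T⁴ = (1−a)S/(4σ) = 5.215×10¹¹ K⁴.

T ≈ 850 K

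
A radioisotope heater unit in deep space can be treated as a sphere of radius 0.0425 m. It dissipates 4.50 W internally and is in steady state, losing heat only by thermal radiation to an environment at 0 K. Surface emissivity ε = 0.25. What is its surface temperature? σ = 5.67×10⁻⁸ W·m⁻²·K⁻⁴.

Steady state: internal power = radiated power, P = εσA T⁴.
Radiating area A = 4πr² = 0.02270 m².
T⁴ = P/(εσA) = 4.50/(0.25·5.67×10⁻⁸·0.02270) = 1.399×10¹⁰ K⁴.
T = (1.399×10¹⁰)^(1/4).

T ≈ 344 K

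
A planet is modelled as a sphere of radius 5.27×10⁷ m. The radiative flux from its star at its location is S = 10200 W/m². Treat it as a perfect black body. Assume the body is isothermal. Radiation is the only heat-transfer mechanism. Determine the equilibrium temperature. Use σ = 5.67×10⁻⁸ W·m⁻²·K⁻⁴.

At equilibrium, absorbed power = emitted power.
Absorbing cross-section = πr² = 8.725×10¹⁵ m²; emitting surface = 4πr² = 3.490×10¹⁶ m² (ratio 4).
S·A_cross = εσ·A_surf·T⁴  ⇒  T⁴ = S/(4σ).
T⁴ = 1.00·10200/(4·5.67×10⁻⁸) = 4.497×10¹⁰ K⁴.
T = (4.497×10¹⁰)^(1/4).

T ≈ 461 K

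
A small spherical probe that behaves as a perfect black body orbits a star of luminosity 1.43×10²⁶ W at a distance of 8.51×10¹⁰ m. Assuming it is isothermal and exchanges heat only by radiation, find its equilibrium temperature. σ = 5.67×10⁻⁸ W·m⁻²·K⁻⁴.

T ≈ 289 K

First find the stellar flux at distance d: S = L/(4πd²) = 1.43×10²⁶/(4π·(8.51×10¹⁰)²) = 1571 W/m².
For an isothermal sphere, absorbed (1−a)S·πr² = emitted σ·4πr²·T⁴, so T⁴ = (1−a)S/(4σ).
T⁴ = 1.00·1571/(4·5.67×10⁻⁸) = 6.928×10⁹ K⁴.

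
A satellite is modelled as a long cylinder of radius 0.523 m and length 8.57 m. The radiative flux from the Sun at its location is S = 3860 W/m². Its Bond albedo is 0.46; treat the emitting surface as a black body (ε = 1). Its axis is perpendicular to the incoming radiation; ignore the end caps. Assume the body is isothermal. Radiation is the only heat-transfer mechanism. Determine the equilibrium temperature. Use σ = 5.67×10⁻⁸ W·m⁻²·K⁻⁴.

T ≈ 329 K

At equilibrium, absorbed power = emitted power.
Absorbing cross-section = 2rL = 8.964 m²; emitting surface = 2πrL = 28.16 m² (ratio π).
(1−a)S·A_cross = εσ·A_surf·T⁴  ⇒  T⁴ = (1−a)S/(πσ).
T⁴ = 0.540·3860/(π·5.67×10⁻⁸) = 1.170×10¹⁰ K⁴.
T = (1.170×10¹⁰)^(1/4).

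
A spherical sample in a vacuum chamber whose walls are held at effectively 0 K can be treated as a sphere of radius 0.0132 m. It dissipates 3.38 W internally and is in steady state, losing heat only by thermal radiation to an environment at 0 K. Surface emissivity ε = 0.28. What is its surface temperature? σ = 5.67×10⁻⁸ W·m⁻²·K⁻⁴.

T ≈ 558 K

Steady state: internal power = radiated power, P = εσA T⁴.
Radiating area A = 4πr² = 0.002190 m².
T⁴ = P/(εσA) = 3.38/(0.28·5.67×10⁻⁸·0.002190) = 9.723×10¹⁰ K⁴.
T = (9.723×10¹⁰)^(1/4).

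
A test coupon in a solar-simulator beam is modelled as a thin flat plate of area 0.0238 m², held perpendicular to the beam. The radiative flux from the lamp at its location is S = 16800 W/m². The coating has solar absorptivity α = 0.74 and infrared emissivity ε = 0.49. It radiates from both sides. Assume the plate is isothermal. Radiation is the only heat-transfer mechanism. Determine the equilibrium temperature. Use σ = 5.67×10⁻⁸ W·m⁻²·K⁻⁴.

At equilibrium, absorbed power = emitted power.
Absorbing cross-section = A = 0.02380 m²; emitting surface = 2A = 0.04760 m² (ratio 2).
αS·A_cross = εσ·A_surf·T⁴  ⇒  T⁴ = αS/(ε·2σ).
T⁴ = 0.740·16800/(0.49·2·5.67×10⁻⁸) = 2.237×10¹¹ K⁴.
T = (2.237×10¹¹)^(1/4).

T ≈ 688 K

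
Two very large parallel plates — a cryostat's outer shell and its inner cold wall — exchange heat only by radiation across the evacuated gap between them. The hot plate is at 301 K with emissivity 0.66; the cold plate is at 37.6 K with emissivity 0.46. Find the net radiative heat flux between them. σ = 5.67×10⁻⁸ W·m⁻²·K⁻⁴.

q ≈ 173 W/m²

For two infinite grey parallel plates, q = σ(T₁⁴ − T₂⁴)/(1/ε₁ + 1/ε₂ − 1).
T₁⁴ − T₂⁴ = 8.209×10⁹ − 1.999×10⁶ = 8.207×10⁹ K⁴.
1/ε₁ + 1/ε₂ − 1 = 1.515 + 2.174 − 1 = 2.689.
q = 5.67×10⁻⁸ × 8.207×10⁹ / 2.689.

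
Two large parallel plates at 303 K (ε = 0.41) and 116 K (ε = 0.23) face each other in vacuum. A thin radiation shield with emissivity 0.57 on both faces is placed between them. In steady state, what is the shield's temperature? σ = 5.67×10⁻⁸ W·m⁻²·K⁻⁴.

T_s ≈ 269 K

In steady state the net flux on the hot side equals that on the cold side.
σ(T₁⁴−T_s⁴)/D₁ = σ(T_s⁴−T₂⁴)/D₂, with D₁ = 1/ε₁+1/ε_s−1 = 3.193, D₂ = 1/ε_s+1/ε₂−1 = 5.102.
Solve for T_s⁴: T_s⁴ = (D₂·T₁⁴ + D₁·T₂⁴)/(D₁+D₂) = 5.254×10⁹ K⁴.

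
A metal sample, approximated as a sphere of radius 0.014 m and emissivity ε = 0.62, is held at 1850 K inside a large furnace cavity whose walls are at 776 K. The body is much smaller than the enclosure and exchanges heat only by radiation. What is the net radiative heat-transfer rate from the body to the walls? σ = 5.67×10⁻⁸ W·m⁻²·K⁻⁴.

For a small grey body in a large enclosure: P_net = εσA(T_body⁴ − T_wall⁴).
A = 4πr² = 0.002463 m²; T_body⁴ − T_wall⁴ = 1.171×10¹³ − 3.626×10¹¹ = 1.135×10¹³ K⁴.
|P_net| = 0.62·5.67×10⁻⁸·0.002463·1.135×10¹³.

P_net ≈ 983 W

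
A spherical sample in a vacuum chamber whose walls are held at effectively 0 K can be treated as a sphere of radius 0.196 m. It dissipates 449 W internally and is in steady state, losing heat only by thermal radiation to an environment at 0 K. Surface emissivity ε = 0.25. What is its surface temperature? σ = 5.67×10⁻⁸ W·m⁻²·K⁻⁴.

Steady state: internal power = radiated power, P = εσA T⁴.
Radiating area A = 4πr² = 0.4827 m².
T⁴ = P/(εσA) = 449/(0.25·5.67×10⁻⁸·0.4827) = 6.561×10¹⁰ K⁴.
T = (6.561×10¹⁰)^(1/4).

T ≈ 506 K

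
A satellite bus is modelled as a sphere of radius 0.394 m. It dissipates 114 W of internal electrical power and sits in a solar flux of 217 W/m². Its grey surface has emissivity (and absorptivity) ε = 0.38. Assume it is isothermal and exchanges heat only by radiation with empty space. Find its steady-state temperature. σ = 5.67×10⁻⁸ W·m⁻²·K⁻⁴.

At steady state, absorbed solar power + internal power = radiated power.
Absorbed: α·S·A_cross = 0.38·217·0.4877 = 40.21 W (cross-section πr²).
Total input = 40.21 + 114 = 154.2 W.
Radiated: εσ·A_surf·T⁴ with A_surf = 4πr² = 1.951 m².
T⁴ = 154.2/(0.38·5.67×10⁻⁸·1.951) = 3.669×10⁹ K⁴.

T ≈ 246 K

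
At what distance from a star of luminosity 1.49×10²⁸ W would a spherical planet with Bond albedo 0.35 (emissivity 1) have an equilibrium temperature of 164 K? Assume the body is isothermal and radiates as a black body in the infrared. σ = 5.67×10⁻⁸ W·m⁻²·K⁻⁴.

d ≈ 2.17×10¹² m

For an isothermal black-emitting sphere, (1−a)S·πr² = σ·4πr²·T⁴ ⇒ S = 4σT⁴/(1−a).
S = 4·5.67×10⁻⁸·(164)⁴/0.650 = 252.4 W/m².
Flux falls as S = L/(4πd²), so d = √(L/(4πS)) = √(1.49×10²⁸/(4π·252.4)).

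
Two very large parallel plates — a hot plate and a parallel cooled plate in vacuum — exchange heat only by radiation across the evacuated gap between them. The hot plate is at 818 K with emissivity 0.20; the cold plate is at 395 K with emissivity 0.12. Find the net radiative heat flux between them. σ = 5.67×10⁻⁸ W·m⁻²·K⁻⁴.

For two infinite grey parallel plates, q = σ(T₁⁴ − T₂⁴)/(1/ε₁ + 1/ε₂ − 1).
T₁⁴ − T₂⁴ = 4.477×10¹¹ − 2.434×10¹⁰ = 4.234×10¹¹ K⁴.
1/ε₁ + 1/ε₂ − 1 = 5.000 + 8.333 − 1 = 12.33.
q = 5.67×10⁻⁸ × 4.234×10¹¹ / 12.33.

q ≈ 1950 W/m²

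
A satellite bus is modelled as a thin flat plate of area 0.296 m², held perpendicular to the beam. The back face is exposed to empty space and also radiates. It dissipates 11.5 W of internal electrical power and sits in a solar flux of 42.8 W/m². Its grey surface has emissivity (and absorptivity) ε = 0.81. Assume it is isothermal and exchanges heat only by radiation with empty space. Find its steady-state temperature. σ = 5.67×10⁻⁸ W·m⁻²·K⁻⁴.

At steady state, absorbed solar power + internal power = radiated power.
Absorbed: α·S·A_cross = 0.81·42.8·0.2960 = 10.26 W (cross-section A).
Total input = 10.26 + 11.5 = 21.76 W.
Radiated: εσ·A_surf·T⁴ with A_surf = 2A = 0.5920 m².
T⁴ = 21.76/(0.81·5.67×10⁻⁸·0.5920) = 8.004×10⁸ K⁴.

T ≈ 168 K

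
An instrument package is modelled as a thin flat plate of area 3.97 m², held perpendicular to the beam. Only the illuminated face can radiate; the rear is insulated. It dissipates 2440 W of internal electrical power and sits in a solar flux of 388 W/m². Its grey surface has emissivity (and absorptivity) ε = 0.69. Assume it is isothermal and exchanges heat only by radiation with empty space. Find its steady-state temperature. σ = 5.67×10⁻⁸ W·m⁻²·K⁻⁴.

At steady state, absorbed solar power + internal power = radiated power.
Absorbed: α·S·A_cross = 0.69·388·3.970 = 1063 W (cross-section A).
Total input = 1063 + 2440 = 3503 W.
Radiated: εσ·A_surf·T⁴ with A_surf = A = 3.970 m².
T⁴ = 3503/(0.69·5.67×10⁻⁸·3.970) = 2.255×10¹⁰ K⁴.

T ≈ 388 K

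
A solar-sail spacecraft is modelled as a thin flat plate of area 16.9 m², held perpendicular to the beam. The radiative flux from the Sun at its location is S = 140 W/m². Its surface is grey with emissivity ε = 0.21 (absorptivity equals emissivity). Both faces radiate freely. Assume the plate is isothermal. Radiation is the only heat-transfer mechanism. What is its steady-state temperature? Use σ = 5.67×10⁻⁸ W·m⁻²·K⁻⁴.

T ≈ 187 K

At equilibrium, absorbed power = emitted power.
Absorbing cross-section = A = 16.90 m²; emitting surface = 2A = 33.80 m² (ratio 2).
εS·A_cross = εσ·A_surf·T⁴  ⇒  T⁴ = S/(2σ)   (ε cancels).
T⁴ = 140/(2·5.67×10⁻⁸) = 1.235×10⁹ K⁴.
T = (1.235×10⁹)^(1/4).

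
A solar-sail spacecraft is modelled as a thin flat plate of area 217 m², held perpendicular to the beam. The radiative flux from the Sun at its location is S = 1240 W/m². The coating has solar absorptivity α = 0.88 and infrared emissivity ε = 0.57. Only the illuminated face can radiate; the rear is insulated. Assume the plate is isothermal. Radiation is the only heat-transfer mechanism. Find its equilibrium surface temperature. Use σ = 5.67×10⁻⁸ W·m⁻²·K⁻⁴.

At equilibrium, absorbed power = emitted power.
Absorbing cross-section = A = 217.0 m²; emitting surface = A = 217.0 m² (ratio 1).
αS·A_cross = εσ·A_surf·T⁴  ⇒  T⁴ = αS/(ε·1σ).
T⁴ = 0.880·1240/(0.57·1·5.67×10⁻⁸) = 3.376×10¹⁰ K⁴.
T = (3.376×10¹⁰)^(1/4).

T ≈ 429 K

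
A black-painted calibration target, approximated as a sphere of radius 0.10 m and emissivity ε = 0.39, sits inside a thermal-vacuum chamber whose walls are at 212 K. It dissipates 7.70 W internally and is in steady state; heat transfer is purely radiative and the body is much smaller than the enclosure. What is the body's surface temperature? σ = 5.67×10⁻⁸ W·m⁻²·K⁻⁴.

T ≈ 263 K

For a small grey body in a large enclosure, net radiated power = εσA(T⁴ − T_w⁴).
Steady state: P = εσA(T⁴ − T_w⁴) with A = 4πr² = 0.1257 m².
T⁴ = P/(εσA) + T_w⁴ = 7.70/(0.39·5.67×10⁻⁸·0.1257) + (212)⁴
    = 2.771×10⁹ + 2.020×10⁹ = 4.791×10⁹ K⁴.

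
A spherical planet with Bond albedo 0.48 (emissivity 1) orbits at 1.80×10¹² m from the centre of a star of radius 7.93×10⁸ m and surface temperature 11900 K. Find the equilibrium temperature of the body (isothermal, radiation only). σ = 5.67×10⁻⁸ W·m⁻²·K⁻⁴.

T ≈ 150 K

The star's surface emits σT_*⁴; at distance d the flux is S = σT_*⁴(R_*/d)².
S = 5.67×10⁻⁸·(11900)⁴·(7.93×10⁸/1.80×10¹²)² = 220.7 W/m².
For an isothermal sphere T⁴ = (1−a)S/(4σ) = 5.060×10⁸ K⁴.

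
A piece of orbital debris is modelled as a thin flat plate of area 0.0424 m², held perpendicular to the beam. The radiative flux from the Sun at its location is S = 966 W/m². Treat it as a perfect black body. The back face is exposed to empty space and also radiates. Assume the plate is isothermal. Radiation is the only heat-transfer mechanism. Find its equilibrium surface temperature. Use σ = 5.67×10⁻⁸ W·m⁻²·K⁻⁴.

At equilibrium, absorbed power = emitted power.
Absorbing cross-section = A = 0.04240 m²; emitting surface = 2A = 0.08480 m² (ratio 2).
S·A_cross = εσ·A_surf·T⁴  ⇒  T⁴ = S/(2σ).
T⁴ = 1.00·966/(2·5.67×10⁻⁸) = 8.519×10⁹ K⁴.
T = (8.519×10⁹)^(1/4).

T ≈ 304 K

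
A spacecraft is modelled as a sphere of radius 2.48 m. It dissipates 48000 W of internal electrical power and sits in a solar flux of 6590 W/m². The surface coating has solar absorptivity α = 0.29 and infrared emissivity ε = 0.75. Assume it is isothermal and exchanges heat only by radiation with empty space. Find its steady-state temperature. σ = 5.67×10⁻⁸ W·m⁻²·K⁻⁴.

T ≈ 401 K

At steady state, absorbed solar power + internal power = radiated power.
Absorbed: α·S·A_cross = 0.29·6590·19.32 = 36930 W (cross-section πr²).
Total input = 36930 + 48000 = 84930 W.
Radiated: εσ·A_surf·T⁴ with A_surf = 4πr² = 77.29 m².
T⁴ = 84930/(0.75·5.67×10⁻⁸·77.29) = 2.584×10¹⁰ K⁴.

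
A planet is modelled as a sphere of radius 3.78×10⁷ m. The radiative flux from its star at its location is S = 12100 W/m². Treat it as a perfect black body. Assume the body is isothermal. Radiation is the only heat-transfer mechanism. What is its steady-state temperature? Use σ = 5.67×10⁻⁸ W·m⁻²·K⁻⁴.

T ≈ 481 K

At equilibrium, absorbed power = emitted power.
Absorbing cross-section = πr² = 4.489×10¹⁵ m²; emitting surface = 4πr² = 1.796×10¹⁶ m² (ratio 4).
S·A_cross = εσ·A_surf·T⁴  ⇒  T⁴ = S/(4σ).
T⁴ = 1.00·12100/(4·5.67×10⁻⁸) = 5.335×10¹⁰ K⁴.
T = (5.335×10¹⁰)^(1/4).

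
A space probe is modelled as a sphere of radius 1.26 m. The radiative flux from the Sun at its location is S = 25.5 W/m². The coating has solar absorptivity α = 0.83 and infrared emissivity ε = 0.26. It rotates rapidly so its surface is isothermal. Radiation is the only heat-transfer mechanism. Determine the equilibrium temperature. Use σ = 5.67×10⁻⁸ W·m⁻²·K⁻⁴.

At equilibrium, absorbed power = emitted power.
Absorbing cross-section = πr² = 4.988 m²; emitting surface = 4πr² = 19.95 m² (ratio 4).
αS·A_cross = εσ·A_surf·T⁴  ⇒  T⁴ = αS/(ε·4σ).
T⁴ = 0.830·25.5/(0.26·4·5.67×10⁻⁸) = 3.589×10⁸ K⁴.
T = (3.589×10⁸)^(1/4).

T ≈ 138 K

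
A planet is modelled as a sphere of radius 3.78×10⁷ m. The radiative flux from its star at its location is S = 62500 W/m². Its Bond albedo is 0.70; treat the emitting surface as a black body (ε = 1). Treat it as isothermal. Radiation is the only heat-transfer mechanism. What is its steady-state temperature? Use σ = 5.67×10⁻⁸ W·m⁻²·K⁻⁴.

T ≈ 536 K

At equilibrium, absorbed power = emitted power.
Absorbing cross-section = πr² = 4.489×10¹⁵ m²; emitting surface = 4πr² = 1.796×10¹⁶ m² (ratio 4).
(1−a)S·A_cross = εσ·A_surf·T⁴  ⇒  T⁴ = (1−a)S/(4σ).
T⁴ = 0.300·62500/(4·5.67×10⁻⁸) = 8.267×10¹⁰ K⁴.
T = (8.267×10¹⁰)^(1/4).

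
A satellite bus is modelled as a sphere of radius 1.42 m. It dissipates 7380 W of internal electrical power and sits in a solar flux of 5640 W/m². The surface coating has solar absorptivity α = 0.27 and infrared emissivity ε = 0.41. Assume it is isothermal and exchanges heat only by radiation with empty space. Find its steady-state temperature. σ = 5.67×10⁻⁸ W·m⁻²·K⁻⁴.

At steady state, absorbed solar power + internal power = radiated power.
Absorbed: α·S·A_cross = 0.27·5640·6.335 = 9646 W (cross-section πr²).
Total input = 9646 + 7380 = 17030 W.
Radiated: εσ·A_surf·T⁴ with A_surf = 4πr² = 25.34 m².
T⁴ = 17030/(0.41·5.67×10⁻⁸·25.34) = 2.890×10¹⁰ K⁴.

T ≈ 412 K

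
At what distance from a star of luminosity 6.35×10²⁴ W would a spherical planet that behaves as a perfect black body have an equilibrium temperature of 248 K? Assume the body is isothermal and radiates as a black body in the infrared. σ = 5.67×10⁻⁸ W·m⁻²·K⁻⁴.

For an isothermal black-emitting sphere, (1−a)S·πr² = σ·4πr²·T⁴ ⇒ S = 4σT⁴/(1−a).
S = 4·5.67×10⁻⁸·(248)⁴/1.00 = 857.9 W/m².
Flux falls as S = L/(4πd²), so d = √(L/(4πS)) = √(6.35×10²⁴/(4π·857.9)).

d ≈ 2.43×10¹⁰ m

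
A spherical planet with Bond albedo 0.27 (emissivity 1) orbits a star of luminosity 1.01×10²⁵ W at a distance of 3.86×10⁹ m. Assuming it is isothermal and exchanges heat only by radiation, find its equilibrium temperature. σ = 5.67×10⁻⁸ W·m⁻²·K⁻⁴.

T ≈ 646 K

First find the stellar flux at distance d: S = L/(4πd²) = 1.01×10²⁵/(4π·(3.86×10⁹)²) = 53940 W/m².
For an isothermal sphere, absorbed (1−a)S·πr² = emitted σ·4πr²·T⁴, so T⁴ = (1−a)S/(4σ).
T⁴ = 0.730·53940/(4·5.67×10⁻⁸) = 1.736×10¹¹ K⁴.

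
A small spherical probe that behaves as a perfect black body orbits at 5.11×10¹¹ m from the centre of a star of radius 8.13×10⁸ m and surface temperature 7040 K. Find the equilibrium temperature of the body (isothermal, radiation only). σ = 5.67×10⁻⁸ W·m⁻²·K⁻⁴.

The star's surface emits σT_*⁴; at distance d the flux is S = σT_*⁴(R_*/d)².
S = 5.67×10⁻⁸·(7040)⁴·(8.13×10⁸/5.11×10¹¹)² = 352.5 W/m².
For an isothermal sphere T⁴ = (1−a)S/(4σ) = 1.554×10⁹ K⁴.

T ≈ 199 K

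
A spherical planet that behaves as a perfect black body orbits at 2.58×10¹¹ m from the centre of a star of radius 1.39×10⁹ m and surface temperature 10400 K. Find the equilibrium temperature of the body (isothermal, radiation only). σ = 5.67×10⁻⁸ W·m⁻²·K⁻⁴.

The star's surface emits σT_*⁴; at distance d the flux is S = σT_*⁴(R_*/d)².
S = 5.67×10⁻⁸·(10400)⁴·(1.39×10⁹/2.58×10¹¹)² = 19250 W/m².
For an isothermal sphere T⁴ = (1−a)S/(4σ) = 8.489×10¹⁰ K⁴.

T ≈ 540 K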